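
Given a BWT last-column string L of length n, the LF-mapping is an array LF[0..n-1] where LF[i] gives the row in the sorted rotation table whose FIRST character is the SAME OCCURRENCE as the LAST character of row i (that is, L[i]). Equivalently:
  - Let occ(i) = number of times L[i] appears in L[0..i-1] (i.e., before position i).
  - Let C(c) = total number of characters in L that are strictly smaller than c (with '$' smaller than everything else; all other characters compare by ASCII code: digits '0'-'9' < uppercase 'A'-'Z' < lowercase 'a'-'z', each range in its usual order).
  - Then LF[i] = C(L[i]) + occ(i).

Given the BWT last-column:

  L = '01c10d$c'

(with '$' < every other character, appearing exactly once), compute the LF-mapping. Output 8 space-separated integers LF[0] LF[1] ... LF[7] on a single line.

Answer: 1 3 5 4 2 7 0 6

Derivation:
Char counts: '$':1, '0':2, '1':2, 'c':2, 'd':1
C (first-col start): C('$')=0, C('0')=1, C('1')=3, C('c')=5, C('d')=7
L[0]='0': occ=0, LF[0]=C('0')+0=1+0=1
L[1]='1': occ=0, LF[1]=C('1')+0=3+0=3
L[2]='c': occ=0, LF[2]=C('c')+0=5+0=5
L[3]='1': occ=1, LF[3]=C('1')+1=3+1=4
L[4]='0': occ=1, LF[4]=C('0')+1=1+1=2
L[5]='d': occ=0, LF[5]=C('d')+0=7+0=7
L[6]='$': occ=0, LF[6]=C('$')+0=0+0=0
L[7]='c': occ=1, LF[7]=C('c')+1=5+1=6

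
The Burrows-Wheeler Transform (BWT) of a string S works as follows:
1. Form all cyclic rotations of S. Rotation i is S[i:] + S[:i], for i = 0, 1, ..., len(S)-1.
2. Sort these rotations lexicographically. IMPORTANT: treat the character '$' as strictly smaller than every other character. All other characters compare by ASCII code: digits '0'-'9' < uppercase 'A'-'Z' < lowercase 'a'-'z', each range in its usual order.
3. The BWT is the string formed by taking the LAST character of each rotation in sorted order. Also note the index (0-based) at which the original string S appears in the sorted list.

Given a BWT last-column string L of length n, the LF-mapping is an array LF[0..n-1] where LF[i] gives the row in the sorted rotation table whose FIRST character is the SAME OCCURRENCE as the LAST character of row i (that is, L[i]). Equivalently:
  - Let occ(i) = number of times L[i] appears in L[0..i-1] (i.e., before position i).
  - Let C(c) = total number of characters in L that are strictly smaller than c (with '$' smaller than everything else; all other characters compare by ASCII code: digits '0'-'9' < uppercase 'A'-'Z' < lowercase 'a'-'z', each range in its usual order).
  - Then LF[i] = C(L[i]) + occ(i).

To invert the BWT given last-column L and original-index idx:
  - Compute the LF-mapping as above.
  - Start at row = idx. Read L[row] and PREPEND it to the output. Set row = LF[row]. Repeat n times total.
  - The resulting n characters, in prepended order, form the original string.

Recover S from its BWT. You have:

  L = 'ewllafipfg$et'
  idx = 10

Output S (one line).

LF mapping: 2 12 8 9 1 4 7 10 5 6 0 3 11
Walk LF starting at row 10, prepending L[row]:
  step 1: row=10, L[10]='$', prepend. Next row=LF[10]=0
  step 2: row=0, L[0]='e', prepend. Next row=LF[0]=2
  step 3: row=2, L[2]='l', prepend. Next row=LF[2]=8
  step 4: row=8, L[8]='f', prepend. Next row=LF[8]=5
  step 5: row=5, L[5]='f', prepend. Next row=LF[5]=4
  step 6: row=4, L[4]='a', prepend. Next row=LF[4]=1
  step 7: row=1, L[1]='w', prepend. Next row=LF[1]=12
  step 8: row=12, L[12]='t', prepend. Next row=LF[12]=11
  step 9: row=11, L[11]='e', prepend. Next row=LF[11]=3
  step 10: row=3, L[3]='l', prepend. Next row=LF[3]=9
  step 11: row=9, L[9]='g', prepend. Next row=LF[9]=6
  step 12: row=6, L[6]='i', prepend. Next row=LF[6]=7
  step 13: row=7, L[7]='p', prepend. Next row=LF[7]=10
Reversed output: pigletwaffle$

Answer: pigletwaffle$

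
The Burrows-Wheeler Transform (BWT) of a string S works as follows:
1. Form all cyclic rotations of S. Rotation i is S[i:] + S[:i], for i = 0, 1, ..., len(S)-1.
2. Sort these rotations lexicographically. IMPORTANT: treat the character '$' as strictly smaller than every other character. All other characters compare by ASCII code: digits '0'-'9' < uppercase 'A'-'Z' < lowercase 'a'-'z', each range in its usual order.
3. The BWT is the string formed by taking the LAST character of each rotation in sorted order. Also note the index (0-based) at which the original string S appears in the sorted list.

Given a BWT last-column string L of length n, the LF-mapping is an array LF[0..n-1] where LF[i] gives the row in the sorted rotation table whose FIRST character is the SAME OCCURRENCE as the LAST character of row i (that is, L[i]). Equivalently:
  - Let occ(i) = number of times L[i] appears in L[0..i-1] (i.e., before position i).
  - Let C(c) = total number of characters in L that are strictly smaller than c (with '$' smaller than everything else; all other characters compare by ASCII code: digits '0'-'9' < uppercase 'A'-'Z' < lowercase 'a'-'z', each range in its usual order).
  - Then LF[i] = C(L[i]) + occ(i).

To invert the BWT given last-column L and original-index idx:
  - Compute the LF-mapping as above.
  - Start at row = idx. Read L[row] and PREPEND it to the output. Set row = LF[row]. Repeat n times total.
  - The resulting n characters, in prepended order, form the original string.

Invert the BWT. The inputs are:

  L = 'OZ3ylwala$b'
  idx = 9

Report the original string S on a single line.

Answer: wallabyZ3O$

Derivation:
LF mapping: 2 3 1 10 7 9 4 8 5 0 6
Walk LF starting at row 9, prepending L[row]:
  step 1: row=9, L[9]='$', prepend. Next row=LF[9]=0
  step 2: row=0, L[0]='O', prepend. Next row=LF[0]=2
  step 3: row=2, L[2]='3', prepend. Next row=LF[2]=1
  step 4: row=1, L[1]='Z', prepend. Next row=LF[1]=3
  step 5: row=3, L[3]='y', prepend. Next row=LF[3]=10
  step 6: row=10, L[10]='b', prepend. Next row=LF[10]=6
  step 7: row=6, L[6]='a', prepend. Next row=LF[6]=4
  step 8: row=4, L[4]='l', prepend. Next row=LF[4]=7
  step 9: row=7, L[7]='l', prepend. Next row=LF[7]=8
  step 10: row=8, L[8]='a', prepend. Next row=LF[8]=5
  step 11: row=5, L[5]='w', prepend. Next row=LF[5]=9
Reversed output: wallabyZ3O$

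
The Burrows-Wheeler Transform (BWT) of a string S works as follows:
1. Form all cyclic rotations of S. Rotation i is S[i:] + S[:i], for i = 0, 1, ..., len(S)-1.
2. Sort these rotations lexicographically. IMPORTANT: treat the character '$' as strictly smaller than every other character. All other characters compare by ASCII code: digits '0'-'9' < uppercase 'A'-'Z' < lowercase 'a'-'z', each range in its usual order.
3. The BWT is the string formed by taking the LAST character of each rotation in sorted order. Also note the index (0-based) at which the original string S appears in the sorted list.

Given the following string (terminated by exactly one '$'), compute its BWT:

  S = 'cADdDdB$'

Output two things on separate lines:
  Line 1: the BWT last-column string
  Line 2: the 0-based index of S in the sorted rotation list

All 8 rotations (rotation i = S[i:]+S[:i]):
  rot[0] = cADdDdB$
  rot[1] = ADdDdB$c
  rot[2] = DdDdB$cA
  rot[3] = dDdB$cAD
  rot[4] = DdB$cADd
  rot[5] = dB$cADdD
  rot[6] = B$cADdDd
  rot[7] = $cADdDdB
Sorted (with $ < everything):
  sorted[0] = $cADdDdB  (last char: 'B')
  sorted[1] = ADdDdB$c  (last char: 'c')
  sorted[2] = B$cADdDd  (last char: 'd')
  sorted[3] = DdB$cADd  (last char: 'd')
  sorted[4] = DdDdB$cA  (last char: 'A')
  sorted[5] = cADdDdB$  (last char: '$')
  sorted[6] = dB$cADdD  (last char: 'D')
  sorted[7] = dDdB$cAD  (last char: 'D')
Last column: BcddA$DD
Original string S is at sorted index 5

Answer: BcddA$DD
5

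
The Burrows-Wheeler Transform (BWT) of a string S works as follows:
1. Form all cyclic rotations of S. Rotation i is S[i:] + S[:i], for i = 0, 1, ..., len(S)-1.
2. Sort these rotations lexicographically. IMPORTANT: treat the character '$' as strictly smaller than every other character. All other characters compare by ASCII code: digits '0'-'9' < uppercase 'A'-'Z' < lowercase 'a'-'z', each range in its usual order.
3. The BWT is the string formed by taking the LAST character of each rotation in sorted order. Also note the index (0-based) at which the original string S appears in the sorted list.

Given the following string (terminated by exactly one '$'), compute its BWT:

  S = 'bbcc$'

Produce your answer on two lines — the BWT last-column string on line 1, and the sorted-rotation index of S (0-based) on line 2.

All 5 rotations (rotation i = S[i:]+S[:i]):
  rot[0] = bbcc$
  rot[1] = bcc$b
  rot[2] = cc$bb
  rot[3] = c$bbc
  rot[4] = $bbcc
Sorted (with $ < everything):
  sorted[0] = $bbcc  (last char: 'c')
  sorted[1] = bbcc$  (last char: '$')
  sorted[2] = bcc$b  (last char: 'b')
  sorted[3] = c$bbc  (last char: 'c')
  sorted[4] = cc$bb  (last char: 'b')
Last column: c$bcb
Original string S is at sorted index 1

Answer: c$bcb
1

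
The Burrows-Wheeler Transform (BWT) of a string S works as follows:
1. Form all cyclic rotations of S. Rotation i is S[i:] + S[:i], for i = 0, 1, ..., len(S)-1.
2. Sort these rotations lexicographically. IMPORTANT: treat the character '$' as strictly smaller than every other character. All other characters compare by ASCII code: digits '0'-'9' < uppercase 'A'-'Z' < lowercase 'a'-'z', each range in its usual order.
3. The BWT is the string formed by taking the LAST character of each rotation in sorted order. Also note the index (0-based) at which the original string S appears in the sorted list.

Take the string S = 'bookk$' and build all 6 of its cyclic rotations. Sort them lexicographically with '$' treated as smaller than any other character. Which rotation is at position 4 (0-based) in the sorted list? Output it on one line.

All 6 rotations (rotation i = S[i:]+S[:i]):
  rot[0] = bookk$
  rot[1] = ookk$b
  rot[2] = okk$bo
  rot[3] = kk$boo
  rot[4] = k$book
  rot[5] = $bookk
Sorted (with $ < everything):
  sorted[0] = $bookk
  sorted[1] = bookk$
  sorted[2] = k$book
  sorted[3] = kk$boo
  sorted[4] = okk$bo
  sorted[5] = ookk$b
sorted[4] = okk$bo

Answer: okk$bo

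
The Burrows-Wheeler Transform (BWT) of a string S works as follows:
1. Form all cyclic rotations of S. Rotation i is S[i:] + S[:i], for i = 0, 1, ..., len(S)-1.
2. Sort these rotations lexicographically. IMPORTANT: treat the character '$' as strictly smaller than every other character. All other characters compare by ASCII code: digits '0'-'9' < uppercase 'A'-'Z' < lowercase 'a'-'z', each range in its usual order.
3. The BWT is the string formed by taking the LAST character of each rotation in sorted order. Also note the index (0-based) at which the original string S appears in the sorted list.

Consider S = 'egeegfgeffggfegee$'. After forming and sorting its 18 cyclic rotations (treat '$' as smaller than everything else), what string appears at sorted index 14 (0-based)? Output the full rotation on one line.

Answer: geffggfegee$egeegf

Derivation:
All 18 rotations (rotation i = S[i:]+S[:i]):
  rot[0] = egeegfgeffggfegee$
  rot[1] = geegfgeffggfegee$e
  rot[2] = eegfgeffggfegee$eg
  rot[3] = egfgeffggfegee$ege
  rot[4] = gfgeffggfegee$egee
  rot[5] = fgeffggfegee$egeeg
  rot[6] = geffggfegee$egeegf
  rot[7] = effggfegee$egeegfg
  rot[8] = ffggfegee$egeegfge
  rot[9] = fggfegee$egeegfgef
  rot[10] = ggfegee$egeegfgeff
  rot[11] = gfegee$egeegfgeffg
  rot[12] = fegee$egeegfgeffgg
  rot[13] = egee$egeegfgeffggf
  rot[14] = gee$egeegfgeffggfe
  rot[15] = ee$egeegfgeffggfeg
  rot[16] = e$egeegfgeffggfege
  rot[17] = $egeegfgeffggfegee
Sorted (with $ < everything):
  sorted[0] = $egeegfgeffggfegee
  sorted[1] = e$egeegfgeffggfege
  sorted[2] = ee$egeegfgeffggfeg
  sorted[3] = eegfgeffggfegee$eg
  sorted[4] = effggfegee$egeegfg
  sorted[5] = egee$egeegfgeffggf
  sorted[6] = egeegfgeffggfegee$
  sorted[7] = egfgeffggfegee$ege
  sorted[8] = fegee$egeegfgeffgg
  sorted[9] = ffggfegee$egeegfge
  sorted[10] = fgeffggfegee$egeeg
  sorted[11] = fggfegee$egeegfgef
  sorted[12] = gee$egeegfgeffggfe
  sorted[13] = geegfgeffggfegee$e
  sorted[14] = geffggfegee$egeegf
  sorted[15] = gfegee$egeegfgeffg
  sorted[16] = gfgeffggfegee$egee
  sorted[17] = ggfegee$egeegfgeff
sorted[14] = geffggfegee$egeegf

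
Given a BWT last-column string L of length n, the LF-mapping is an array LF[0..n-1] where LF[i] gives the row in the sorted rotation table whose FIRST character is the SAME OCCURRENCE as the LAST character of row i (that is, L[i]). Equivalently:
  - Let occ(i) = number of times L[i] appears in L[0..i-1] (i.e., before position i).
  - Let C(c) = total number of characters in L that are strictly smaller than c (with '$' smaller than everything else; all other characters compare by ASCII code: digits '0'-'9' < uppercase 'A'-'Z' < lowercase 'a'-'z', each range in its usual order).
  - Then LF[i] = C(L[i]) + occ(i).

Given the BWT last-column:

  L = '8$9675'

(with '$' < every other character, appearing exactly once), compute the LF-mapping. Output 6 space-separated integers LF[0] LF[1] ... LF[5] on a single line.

Answer: 4 0 5 2 3 1

Derivation:
Char counts: '$':1, '5':1, '6':1, '7':1, '8':1, '9':1
C (first-col start): C('$')=0, C('5')=1, C('6')=2, C('7')=3, C('8')=4, C('9')=5
L[0]='8': occ=0, LF[0]=C('8')+0=4+0=4
L[1]='$': occ=0, LF[1]=C('$')+0=0+0=0
L[2]='9': occ=0, LF[2]=C('9')+0=5+0=5
L[3]='6': occ=0, LF[3]=C('6')+0=2+0=2
L[4]='7': occ=0, LF[4]=C('7')+0=3+0=3
L[5]='5': occ=0, LF[5]=C('5')+0=1+0=1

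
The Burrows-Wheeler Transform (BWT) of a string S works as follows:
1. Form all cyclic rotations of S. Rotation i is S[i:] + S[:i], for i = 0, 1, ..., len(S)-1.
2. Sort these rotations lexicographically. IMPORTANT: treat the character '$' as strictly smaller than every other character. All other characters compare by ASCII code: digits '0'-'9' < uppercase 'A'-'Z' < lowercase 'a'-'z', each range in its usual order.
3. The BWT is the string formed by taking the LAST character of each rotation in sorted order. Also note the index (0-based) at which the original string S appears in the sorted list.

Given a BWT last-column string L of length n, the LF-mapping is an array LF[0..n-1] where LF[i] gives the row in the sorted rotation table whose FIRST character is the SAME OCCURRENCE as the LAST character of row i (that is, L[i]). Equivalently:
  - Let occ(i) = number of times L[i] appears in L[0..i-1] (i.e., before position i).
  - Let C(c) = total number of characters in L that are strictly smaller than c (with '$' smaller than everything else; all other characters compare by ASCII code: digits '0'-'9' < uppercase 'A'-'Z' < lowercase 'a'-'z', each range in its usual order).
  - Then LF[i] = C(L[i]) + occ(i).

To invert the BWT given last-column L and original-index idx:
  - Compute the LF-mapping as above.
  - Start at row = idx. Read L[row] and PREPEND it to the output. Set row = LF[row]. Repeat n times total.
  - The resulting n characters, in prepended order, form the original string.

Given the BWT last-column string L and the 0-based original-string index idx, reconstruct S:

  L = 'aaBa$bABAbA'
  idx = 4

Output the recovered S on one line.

LF mapping: 6 7 4 8 0 9 1 5 2 10 3
Walk LF starting at row 4, prepending L[row]:
  step 1: row=4, L[4]='$', prepend. Next row=LF[4]=0
  step 2: row=0, L[0]='a', prepend. Next row=LF[0]=6
  step 3: row=6, L[6]='A', prepend. Next row=LF[6]=1
  step 4: row=1, L[1]='a', prepend. Next row=LF[1]=7
  step 5: row=7, L[7]='B', prepend. Next row=LF[7]=5
  step 6: row=5, L[5]='b', prepend. Next row=LF[5]=9
  step 7: row=9, L[9]='b', prepend. Next row=LF[9]=10
  step 8: row=10, L[10]='A', prepend. Next row=LF[10]=3
  step 9: row=3, L[3]='a', prepend. Next row=LF[3]=8
  step 10: row=8, L[8]='A', prepend. Next row=LF[8]=2
  step 11: row=2, L[2]='B', prepend. Next row=LF[2]=4
Reversed output: BAaAbbBaAa$

Answer: BAaAbbBaAa$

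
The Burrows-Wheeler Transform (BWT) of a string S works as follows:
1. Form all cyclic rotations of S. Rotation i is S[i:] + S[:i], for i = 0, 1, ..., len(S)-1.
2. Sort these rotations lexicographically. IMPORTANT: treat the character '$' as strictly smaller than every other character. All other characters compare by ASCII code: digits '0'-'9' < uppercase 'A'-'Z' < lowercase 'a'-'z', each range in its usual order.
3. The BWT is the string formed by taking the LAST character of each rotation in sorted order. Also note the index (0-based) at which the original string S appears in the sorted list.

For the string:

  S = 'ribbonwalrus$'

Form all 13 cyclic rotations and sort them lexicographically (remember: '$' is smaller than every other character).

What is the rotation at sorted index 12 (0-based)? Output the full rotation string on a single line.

Answer: walrus$ribbon

Derivation:
All 13 rotations (rotation i = S[i:]+S[:i]):
  rot[0] = ribbonwalrus$
  rot[1] = ibbonwalrus$r
  rot[2] = bbonwalrus$ri
  rot[3] = bonwalrus$rib
  rot[4] = onwalrus$ribb
  rot[5] = nwalrus$ribbo
  rot[6] = walrus$ribbon
  rot[7] = alrus$ribbonw
  rot[8] = lrus$ribbonwa
  rot[9] = rus$ribbonwal
  rot[10] = us$ribbonwalr
  rot[11] = s$ribbonwalru
  rot[12] = $ribbonwalrus
Sorted (with $ < everything):
  sorted[0] = $ribbonwalrus
  sorted[1] = alrus$ribbonw
  sorted[2] = bbonwalrus$ri
  sorted[3] = bonwalrus$rib
  sorted[4] = ibbonwalrus$r
  sorted[5] = lrus$ribbonwa
  sorted[6] = nwalrus$ribbo
  sorted[7] = onwalrus$ribb
  sorted[8] = ribbonwalrus$
  sorted[9] = rus$ribbonwal
  sorted[10] = s$ribbonwalru
  sorted[11] = us$ribbonwalr
  sorted[12] = walrus$ribbon
sorted[12] = walrus$ribbon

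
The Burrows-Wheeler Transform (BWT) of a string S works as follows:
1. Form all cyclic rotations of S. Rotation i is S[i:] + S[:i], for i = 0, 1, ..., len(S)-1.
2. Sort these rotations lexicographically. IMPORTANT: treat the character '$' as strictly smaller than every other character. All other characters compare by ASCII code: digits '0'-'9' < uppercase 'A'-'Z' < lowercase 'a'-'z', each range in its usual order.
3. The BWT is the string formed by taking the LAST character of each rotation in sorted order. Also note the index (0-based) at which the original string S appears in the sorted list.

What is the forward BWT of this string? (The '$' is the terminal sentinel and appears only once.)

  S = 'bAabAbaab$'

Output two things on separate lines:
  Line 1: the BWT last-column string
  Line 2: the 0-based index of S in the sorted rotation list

All 10 rotations (rotation i = S[i:]+S[:i]):
  rot[0] = bAabAbaab$
  rot[1] = AabAbaab$b
  rot[2] = abAbaab$bA
  rot[3] = bAbaab$bAa
  rot[4] = Abaab$bAab
  rot[5] = baab$bAabA
  rot[6] = aab$bAabAb
  rot[7] = ab$bAabAba
  rot[8] = b$bAabAbaa
  rot[9] = $bAabAbaab
Sorted (with $ < everything):
  sorted[0] = $bAabAbaab  (last char: 'b')
  sorted[1] = AabAbaab$b  (last char: 'b')
  sorted[2] = Abaab$bAab  (last char: 'b')
  sorted[3] = aab$bAabAb  (last char: 'b')
  sorted[4] = ab$bAabAba  (last char: 'a')
  sorted[5] = abAbaab$bA  (last char: 'A')
  sorted[6] = b$bAabAbaa  (last char: 'a')
  sorted[7] = bAabAbaab$  (last char: '$')
  sorted[8] = bAbaab$bAa  (last char: 'a')
  sorted[9] = baab$bAabA  (last char: 'A')
Last column: bbbbaAa$aA
Original string S is at sorted index 7

Answer: bbbbaAa$aA
7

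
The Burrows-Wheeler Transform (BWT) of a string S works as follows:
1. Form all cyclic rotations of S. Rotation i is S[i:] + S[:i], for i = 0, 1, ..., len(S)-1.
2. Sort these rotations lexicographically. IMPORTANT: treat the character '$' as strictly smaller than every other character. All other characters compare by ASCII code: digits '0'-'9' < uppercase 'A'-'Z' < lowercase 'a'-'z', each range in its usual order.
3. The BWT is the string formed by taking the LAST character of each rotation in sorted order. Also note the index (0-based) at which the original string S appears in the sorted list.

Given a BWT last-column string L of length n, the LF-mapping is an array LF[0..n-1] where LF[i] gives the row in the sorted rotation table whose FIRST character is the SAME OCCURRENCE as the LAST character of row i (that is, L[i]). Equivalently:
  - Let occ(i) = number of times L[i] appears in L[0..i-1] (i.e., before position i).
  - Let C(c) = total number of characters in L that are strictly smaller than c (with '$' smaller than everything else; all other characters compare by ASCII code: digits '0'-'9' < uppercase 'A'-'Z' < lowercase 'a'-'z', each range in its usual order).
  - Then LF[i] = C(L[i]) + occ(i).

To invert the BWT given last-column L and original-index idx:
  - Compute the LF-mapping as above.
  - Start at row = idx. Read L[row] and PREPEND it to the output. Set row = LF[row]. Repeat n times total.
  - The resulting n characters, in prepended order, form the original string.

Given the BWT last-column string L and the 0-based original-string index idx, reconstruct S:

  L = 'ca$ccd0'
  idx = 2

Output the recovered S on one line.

LF mapping: 3 2 0 4 5 6 1
Walk LF starting at row 2, prepending L[row]:
  step 1: row=2, L[2]='$', prepend. Next row=LF[2]=0
  step 2: row=0, L[0]='c', prepend. Next row=LF[0]=3
  step 3: row=3, L[3]='c', prepend. Next row=LF[3]=4
  step 4: row=4, L[4]='c', prepend. Next row=LF[4]=5
  step 5: row=5, L[5]='d', prepend. Next row=LF[5]=6
  step 6: row=6, L[6]='0', prepend. Next row=LF[6]=1
  step 7: row=1, L[1]='a', prepend. Next row=LF[1]=2
Reversed output: a0dccc$

Answer: a0dccc$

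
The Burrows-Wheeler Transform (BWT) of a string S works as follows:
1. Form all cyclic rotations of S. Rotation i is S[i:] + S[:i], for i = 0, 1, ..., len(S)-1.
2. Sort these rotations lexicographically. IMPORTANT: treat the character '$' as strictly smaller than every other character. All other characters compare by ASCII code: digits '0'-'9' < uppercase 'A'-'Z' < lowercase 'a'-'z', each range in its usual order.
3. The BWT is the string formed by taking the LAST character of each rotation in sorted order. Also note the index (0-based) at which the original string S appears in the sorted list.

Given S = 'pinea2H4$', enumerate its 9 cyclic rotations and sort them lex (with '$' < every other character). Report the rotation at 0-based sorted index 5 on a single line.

All 9 rotations (rotation i = S[i:]+S[:i]):
  rot[0] = pinea2H4$
  rot[1] = inea2H4$p
  rot[2] = nea2H4$pi
  rot[3] = ea2H4$pin
  rot[4] = a2H4$pine
  rot[5] = 2H4$pinea
  rot[6] = H4$pinea2
  rot[7] = 4$pinea2H
  rot[8] = $pinea2H4
Sorted (with $ < everything):
  sorted[0] = $pinea2H4
  sorted[1] = 2H4$pinea
  sorted[2] = 4$pinea2H
  sorted[3] = H4$pinea2
  sorted[4] = a2H4$pine
  sorted[5] = ea2H4$pin
  sorted[6] = inea2H4$p
  sorted[7] = nea2H4$pi
  sorted[8] = pinea2H4$
sorted[5] = ea2H4$pin

Answer: ea2H4$pin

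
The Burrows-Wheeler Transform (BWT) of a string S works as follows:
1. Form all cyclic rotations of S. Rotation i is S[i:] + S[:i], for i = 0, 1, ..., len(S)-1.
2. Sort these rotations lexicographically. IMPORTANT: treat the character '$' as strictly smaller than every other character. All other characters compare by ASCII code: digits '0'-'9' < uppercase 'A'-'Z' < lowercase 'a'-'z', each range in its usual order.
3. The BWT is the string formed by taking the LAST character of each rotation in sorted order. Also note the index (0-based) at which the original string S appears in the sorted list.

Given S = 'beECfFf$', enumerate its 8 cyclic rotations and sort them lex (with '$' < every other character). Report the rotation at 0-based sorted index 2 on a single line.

Answer: ECfFf$be

Derivation:
All 8 rotations (rotation i = S[i:]+S[:i]):
  rot[0] = beECfFf$
  rot[1] = eECfFf$b
  rot[2] = ECfFf$be
  rot[3] = CfFf$beE
  rot[4] = fFf$beEC
  rot[5] = Ff$beECf
  rot[6] = f$beECfF
  rot[7] = $beECfFf
Sorted (with $ < everything):
  sorted[0] = $beECfFf
  sorted[1] = CfFf$beE
  sorted[2] = ECfFf$be
  sorted[3] = Ff$beECf
  sorted[4] = beECfFf$
  sorted[5] = eECfFf$b
  sorted[6] = f$beECfF
  sorted[7] = fFf$beEC
sorted[2] = ECfFf$be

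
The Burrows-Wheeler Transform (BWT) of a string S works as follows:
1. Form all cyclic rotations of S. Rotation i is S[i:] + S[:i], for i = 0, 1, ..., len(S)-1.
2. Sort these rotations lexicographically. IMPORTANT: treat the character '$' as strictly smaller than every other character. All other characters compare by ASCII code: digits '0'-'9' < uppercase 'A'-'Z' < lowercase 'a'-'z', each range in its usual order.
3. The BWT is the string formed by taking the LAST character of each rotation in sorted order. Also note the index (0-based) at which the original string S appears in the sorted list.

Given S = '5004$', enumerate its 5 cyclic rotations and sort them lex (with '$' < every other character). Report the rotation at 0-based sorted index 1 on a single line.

All 5 rotations (rotation i = S[i:]+S[:i]):
  rot[0] = 5004$
  rot[1] = 004$5
  rot[2] = 04$50
  rot[3] = 4$500
  rot[4] = $5004
Sorted (with $ < everything):
  sorted[0] = $5004
  sorted[1] = 004$5
  sorted[2] = 04$50
  sorted[3] = 4$500
  sorted[4] = 5004$
sorted[1] = 004$5

Answer: 004$5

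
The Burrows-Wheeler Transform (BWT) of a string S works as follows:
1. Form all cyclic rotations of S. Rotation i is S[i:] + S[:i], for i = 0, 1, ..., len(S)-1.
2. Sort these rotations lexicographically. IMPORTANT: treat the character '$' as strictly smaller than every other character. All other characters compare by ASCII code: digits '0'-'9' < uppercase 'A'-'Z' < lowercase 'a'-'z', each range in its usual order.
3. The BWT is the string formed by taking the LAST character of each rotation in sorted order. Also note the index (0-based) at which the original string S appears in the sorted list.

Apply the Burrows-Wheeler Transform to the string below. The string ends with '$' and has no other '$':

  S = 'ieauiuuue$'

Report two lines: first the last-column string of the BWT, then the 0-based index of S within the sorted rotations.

All 10 rotations (rotation i = S[i:]+S[:i]):
  rot[0] = ieauiuuue$
  rot[1] = eauiuuue$i
  rot[2] = auiuuue$ie
  rot[3] = uiuuue$iea
  rot[4] = iuuue$ieau
  rot[5] = uuue$ieaui
  rot[6] = uue$ieauiu
  rot[7] = ue$ieauiuu
  rot[8] = e$ieauiuuu
  rot[9] = $ieauiuuue
Sorted (with $ < everything):
  sorted[0] = $ieauiuuue  (last char: 'e')
  sorted[1] = auiuuue$ie  (last char: 'e')
  sorted[2] = e$ieauiuuu  (last char: 'u')
  sorted[3] = eauiuuue$i  (last char: 'i')
  sorted[4] = ieauiuuue$  (last char: '$')
  sorted[5] = iuuue$ieau  (last char: 'u')
  sorted[6] = ue$ieauiuu  (last char: 'u')
  sorted[7] = uiuuue$iea  (last char: 'a')
  sorted[8] = uue$ieauiu  (last char: 'u')
  sorted[9] = uuue$ieaui  (last char: 'i')
Last column: eeui$uuaui
Original string S is at sorted index 4

Answer: eeui$uuaui
4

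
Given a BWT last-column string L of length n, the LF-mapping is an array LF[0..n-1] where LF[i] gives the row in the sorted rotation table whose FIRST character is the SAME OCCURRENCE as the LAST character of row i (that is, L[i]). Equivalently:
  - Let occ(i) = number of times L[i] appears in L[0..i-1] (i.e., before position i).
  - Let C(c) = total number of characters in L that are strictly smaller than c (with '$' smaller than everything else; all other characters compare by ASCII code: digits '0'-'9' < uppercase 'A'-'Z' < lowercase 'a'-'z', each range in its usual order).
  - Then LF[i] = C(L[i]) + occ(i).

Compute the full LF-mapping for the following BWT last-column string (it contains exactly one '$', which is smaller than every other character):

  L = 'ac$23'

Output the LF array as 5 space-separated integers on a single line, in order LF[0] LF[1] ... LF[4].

Char counts: '$':1, '2':1, '3':1, 'a':1, 'c':1
C (first-col start): C('$')=0, C('2')=1, C('3')=2, C('a')=3, C('c')=4
L[0]='a': occ=0, LF[0]=C('a')+0=3+0=3
L[1]='c': occ=0, LF[1]=C('c')+0=4+0=4
L[2]='$': occ=0, LF[2]=C('$')+0=0+0=0
L[3]='2': occ=0, LF[3]=C('2')+0=1+0=1
L[4]='3': occ=0, LF[4]=C('3')+0=2+0=2

Answer: 3 4 0 1 2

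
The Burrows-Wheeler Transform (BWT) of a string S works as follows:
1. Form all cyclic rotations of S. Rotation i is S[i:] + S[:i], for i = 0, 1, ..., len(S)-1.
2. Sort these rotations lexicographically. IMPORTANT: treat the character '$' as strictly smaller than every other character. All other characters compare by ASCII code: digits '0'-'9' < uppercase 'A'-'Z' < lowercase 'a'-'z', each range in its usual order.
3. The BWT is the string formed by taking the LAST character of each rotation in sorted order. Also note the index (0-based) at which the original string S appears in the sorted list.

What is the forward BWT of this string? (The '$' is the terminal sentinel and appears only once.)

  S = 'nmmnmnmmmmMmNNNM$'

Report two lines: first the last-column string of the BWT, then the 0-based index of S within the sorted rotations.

All 17 rotations (rotation i = S[i:]+S[:i]):
  rot[0] = nmmnmnmmmmMmNNNM$
  rot[1] = mmnmnmmmmMmNNNM$n
  rot[2] = mnmnmmmmMmNNNM$nm
  rot[3] = nmnmmmmMmNNNM$nmm
  rot[4] = mnmmmmMmNNNM$nmmn
  rot[5] = nmmmmMmNNNM$nmmnm
  rot[6] = mmmmMmNNNM$nmmnmn
  rot[7] = mmmMmNNNM$nmmnmnm
  rot[8] = mmMmNNNM$nmmnmnmm
  rot[9] = mMmNNNM$nmmnmnmmm
  rot[10] = MmNNNM$nmmnmnmmmm
  rot[11] = mNNNM$nmmnmnmmmmM
  rot[12] = NNNM$nmmnmnmmmmMm
  rot[13] = NNM$nmmnmnmmmmMmN
  rot[14] = NM$nmmnmnmmmmMmNN
  rot[15] = M$nmmnmnmmmmMmNNN
  rot[16] = $nmmnmnmmmmMmNNNM
Sorted (with $ < everything):
  sorted[0] = $nmmnmnmmmmMmNNNM  (last char: 'M')
  sorted[1] = M$nmmnmnmmmmMmNNN  (last char: 'N')
  sorted[2] = MmNNNM$nmmnmnmmmm  (last char: 'm')
  sorted[3] = NM$nmmnmnmmmmMmNN  (last char: 'N')
  sorted[4] = NNM$nmmnmnmmmmMmN  (last char: 'N')
  sorted[5] = NNNM$nmmnmnmmmmMm  (last char: 'm')
  sorted[6] = mMmNNNM$nmmnmnmmm  (last char: 'm')
  sorted[7] = mNNNM$nmmnmnmmmmM  (last char: 'M')
  sorted[8] = mmMmNNNM$nmmnmnmm  (last char: 'm')
  sorted[9] = mmmMmNNNM$nmmnmnm  (last char: 'm')
  sorted[10] = mmmmMmNNNM$nmmnmn  (last char: 'n')
  sorted[11] = mmnmnmmmmMmNNNM$n  (last char: 'n')
  sorted[12] = mnmmmmMmNNNM$nmmn  (last char: 'n')
  sorted[13] = mnmnmmmmMmNNNM$nm  (last char: 'm')
  sorted[14] = nmmmmMmNNNM$nmmnm  (last char: 'm')
  sorted[15] = nmmnmnmmmmMmNNNM$  (last char: '$')
  sorted[16] = nmnmmmmMmNNNM$nmm  (last char: 'm')
Last column: MNmNNmmMmmnnnmm$m
Original string S is at sorted index 15

Answer: MNmNNmmMmmnnnmm$m
15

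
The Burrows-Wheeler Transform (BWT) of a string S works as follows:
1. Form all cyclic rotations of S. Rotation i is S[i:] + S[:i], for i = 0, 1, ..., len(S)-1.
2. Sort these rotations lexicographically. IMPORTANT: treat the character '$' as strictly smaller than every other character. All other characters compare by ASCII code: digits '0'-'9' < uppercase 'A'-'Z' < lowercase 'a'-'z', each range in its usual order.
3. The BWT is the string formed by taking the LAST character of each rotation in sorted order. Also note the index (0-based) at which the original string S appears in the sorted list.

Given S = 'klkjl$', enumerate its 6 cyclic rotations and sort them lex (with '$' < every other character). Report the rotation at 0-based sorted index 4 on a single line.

Answer: l$klkj

Derivation:
All 6 rotations (rotation i = S[i:]+S[:i]):
  rot[0] = klkjl$
  rot[1] = lkjl$k
  rot[2] = kjl$kl
  rot[3] = jl$klk
  rot[4] = l$klkj
  rot[5] = $klkjl
Sorted (with $ < everything):
  sorted[0] = $klkjl
  sorted[1] = jl$klk
  sorted[2] = kjl$kl
  sorted[3] = klkjl$
  sorted[4] = l$klkj
  sorted[5] = lkjl$k
sorted[4] = l$klkj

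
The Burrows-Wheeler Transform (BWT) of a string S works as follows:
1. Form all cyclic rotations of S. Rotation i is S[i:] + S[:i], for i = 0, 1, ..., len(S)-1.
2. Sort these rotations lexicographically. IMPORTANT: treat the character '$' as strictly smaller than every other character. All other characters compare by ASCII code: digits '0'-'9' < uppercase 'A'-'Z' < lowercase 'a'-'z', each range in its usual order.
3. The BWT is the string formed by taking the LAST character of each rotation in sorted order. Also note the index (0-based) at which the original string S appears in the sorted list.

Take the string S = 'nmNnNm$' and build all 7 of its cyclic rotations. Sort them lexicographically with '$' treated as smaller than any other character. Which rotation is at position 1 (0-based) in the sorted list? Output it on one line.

Answer: Nm$nmNn

Derivation:
All 7 rotations (rotation i = S[i:]+S[:i]):
  rot[0] = nmNnNm$
  rot[1] = mNnNm$n
  rot[2] = NnNm$nm
  rot[3] = nNm$nmN
  rot[4] = Nm$nmNn
  rot[5] = m$nmNnN
  rot[6] = $nmNnNm
Sorted (with $ < everything):
  sorted[0] = $nmNnNm
  sorted[1] = Nm$nmNn
  sorted[2] = NnNm$nm
  sorted[3] = m$nmNnN
  sorted[4] = mNnNm$n
  sorted[5] = nNm$nmN
  sorted[6] = nmNnNm$
sorted[1] = Nm$nmNn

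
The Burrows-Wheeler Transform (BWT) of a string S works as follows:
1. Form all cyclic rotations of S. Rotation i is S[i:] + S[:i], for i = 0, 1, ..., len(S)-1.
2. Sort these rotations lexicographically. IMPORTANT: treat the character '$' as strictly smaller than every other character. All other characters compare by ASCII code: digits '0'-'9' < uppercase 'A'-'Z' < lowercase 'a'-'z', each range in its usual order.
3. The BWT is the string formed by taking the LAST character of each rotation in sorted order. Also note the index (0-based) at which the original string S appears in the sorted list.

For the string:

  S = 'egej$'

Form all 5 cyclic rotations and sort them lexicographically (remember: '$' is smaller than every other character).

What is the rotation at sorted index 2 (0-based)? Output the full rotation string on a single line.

All 5 rotations (rotation i = S[i:]+S[:i]):
  rot[0] = egej$
  rot[1] = gej$e
  rot[2] = ej$eg
  rot[3] = j$ege
  rot[4] = $egej
Sorted (with $ < everything):
  sorted[0] = $egej
  sorted[1] = egej$
  sorted[2] = ej$eg
  sorted[3] = gej$e
  sorted[4] = j$ege
sorted[2] = ej$eg

Answer: ej$eg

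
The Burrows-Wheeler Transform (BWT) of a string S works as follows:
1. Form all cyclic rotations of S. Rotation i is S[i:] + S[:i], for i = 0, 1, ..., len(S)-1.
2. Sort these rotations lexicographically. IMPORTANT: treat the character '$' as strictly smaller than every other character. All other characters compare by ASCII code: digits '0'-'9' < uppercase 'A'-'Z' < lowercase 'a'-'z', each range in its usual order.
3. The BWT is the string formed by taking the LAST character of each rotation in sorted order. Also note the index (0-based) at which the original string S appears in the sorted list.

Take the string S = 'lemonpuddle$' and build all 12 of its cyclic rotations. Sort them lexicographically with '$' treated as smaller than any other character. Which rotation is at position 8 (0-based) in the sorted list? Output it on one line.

Answer: npuddle$lemo

Derivation:
All 12 rotations (rotation i = S[i:]+S[:i]):
  rot[0] = lemonpuddle$
  rot[1] = emonpuddle$l
  rot[2] = monpuddle$le
  rot[3] = onpuddle$lem
  rot[4] = npuddle$lemo
  rot[5] = puddle$lemon
  rot[6] = uddle$lemonp
  rot[7] = ddle$lemonpu
  rot[8] = dle$lemonpud
  rot[9] = le$lemonpudd
  rot[10] = e$lemonpuddl
  rot[11] = $lemonpuddle
Sorted (with $ < everything):
  sorted[0] = $lemonpuddle
  sorted[1] = ddle$lemonpu
  sorted[2] = dle$lemonpud
  sorted[3] = e$lemonpuddl
  sorted[4] = emonpuddle$l
  sorted[5] = le$lemonpudd
  sorted[6] = lemonpuddle$
  sorted[7] = monpuddle$le
  sorted[8] = npuddle$lemo
  sorted[9] = onpuddle$lem
  sorted[10] = puddle$lemon
  sorted[11] = uddle$lemonp
sorted[8] = npuddle$lemo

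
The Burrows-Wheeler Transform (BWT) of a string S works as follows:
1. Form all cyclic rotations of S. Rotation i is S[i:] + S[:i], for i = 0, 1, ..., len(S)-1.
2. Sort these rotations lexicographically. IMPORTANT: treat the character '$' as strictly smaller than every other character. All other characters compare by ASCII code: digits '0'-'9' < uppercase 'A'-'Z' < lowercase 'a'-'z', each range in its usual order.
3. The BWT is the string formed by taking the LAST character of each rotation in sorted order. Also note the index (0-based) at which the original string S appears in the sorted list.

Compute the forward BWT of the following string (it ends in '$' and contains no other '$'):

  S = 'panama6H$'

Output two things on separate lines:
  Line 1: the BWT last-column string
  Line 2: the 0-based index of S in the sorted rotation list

All 9 rotations (rotation i = S[i:]+S[:i]):
  rot[0] = panama6H$
  rot[1] = anama6H$p
  rot[2] = nama6H$pa
  rot[3] = ama6H$pan
  rot[4] = ma6H$pana
  rot[5] = a6H$panam
  rot[6] = 6H$panama
  rot[7] = H$panama6
  rot[8] = $panama6H
Sorted (with $ < everything):
  sorted[0] = $panama6H  (last char: 'H')
  sorted[1] = 6H$panama  (last char: 'a')
  sorted[2] = H$panama6  (last char: '6')
  sorted[3] = a6H$panam  (last char: 'm')
  sorted[4] = ama6H$pan  (last char: 'n')
  sorted[5] = anama6H$p  (last char: 'p')
  sorted[6] = ma6H$pana  (last char: 'a')
  sorted[7] = nama6H$pa  (last char: 'a')
  sorted[8] = panama6H$  (last char: '$')
Last column: Ha6mnpaa$
Original string S is at sorted index 8

Answer: Ha6mnpaa$
8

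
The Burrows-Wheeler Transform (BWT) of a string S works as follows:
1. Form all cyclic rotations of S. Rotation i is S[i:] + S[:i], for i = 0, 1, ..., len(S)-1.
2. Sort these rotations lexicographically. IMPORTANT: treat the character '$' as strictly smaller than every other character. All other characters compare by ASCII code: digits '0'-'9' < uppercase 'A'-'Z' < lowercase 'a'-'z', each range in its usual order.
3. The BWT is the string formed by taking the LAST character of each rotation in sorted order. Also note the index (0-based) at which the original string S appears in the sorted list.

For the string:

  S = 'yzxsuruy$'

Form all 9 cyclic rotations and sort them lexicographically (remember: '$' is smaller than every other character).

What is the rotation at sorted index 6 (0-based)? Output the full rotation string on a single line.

Answer: y$yzxsuru

Derivation:
All 9 rotations (rotation i = S[i:]+S[:i]):
  rot[0] = yzxsuruy$
  rot[1] = zxsuruy$y
  rot[2] = xsuruy$yz
  rot[3] = suruy$yzx
  rot[4] = uruy$yzxs
  rot[5] = ruy$yzxsu
  rot[6] = uy$yzxsur
  rot[7] = y$yzxsuru
  rot[8] = $yzxsuruy
Sorted (with $ < everything):
  sorted[0] = $yzxsuruy
  sorted[1] = ruy$yzxsu
  sorted[2] = suruy$yzx
  sorted[3] = uruy$yzxs
  sorted[4] = uy$yzxsur
  sorted[5] = xsuruy$yz
  sorted[6] = y$yzxsuru
  sorted[7] = yzxsuruy$
  sorted[8] = zxsuruy$y
sorted[6] = y$yzxsuru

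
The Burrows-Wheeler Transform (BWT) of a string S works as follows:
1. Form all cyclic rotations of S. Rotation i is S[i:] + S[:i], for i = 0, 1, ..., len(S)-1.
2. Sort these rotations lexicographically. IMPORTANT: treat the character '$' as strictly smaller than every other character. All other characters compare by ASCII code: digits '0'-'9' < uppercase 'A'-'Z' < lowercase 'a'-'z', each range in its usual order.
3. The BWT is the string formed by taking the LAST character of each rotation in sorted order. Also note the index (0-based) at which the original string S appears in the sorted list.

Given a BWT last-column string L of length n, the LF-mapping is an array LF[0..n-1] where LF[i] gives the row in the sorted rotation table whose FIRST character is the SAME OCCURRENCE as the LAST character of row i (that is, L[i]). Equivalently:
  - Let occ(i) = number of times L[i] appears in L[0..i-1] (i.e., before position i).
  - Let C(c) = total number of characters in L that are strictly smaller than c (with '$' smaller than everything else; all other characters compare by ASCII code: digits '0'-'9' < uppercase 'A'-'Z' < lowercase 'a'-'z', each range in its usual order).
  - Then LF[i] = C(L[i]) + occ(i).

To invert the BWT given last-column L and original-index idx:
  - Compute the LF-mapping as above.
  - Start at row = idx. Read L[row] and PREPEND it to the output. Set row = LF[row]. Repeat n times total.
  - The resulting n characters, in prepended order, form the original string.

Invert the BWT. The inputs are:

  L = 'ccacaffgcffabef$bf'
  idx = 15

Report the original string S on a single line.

LF mapping: 6 7 1 8 2 11 12 17 9 13 14 3 4 10 15 0 5 16
Walk LF starting at row 15, prepending L[row]:
  step 1: row=15, L[15]='$', prepend. Next row=LF[15]=0
  step 2: row=0, L[0]='c', prepend. Next row=LF[0]=6
  step 3: row=6, L[6]='f', prepend. Next row=LF[6]=12
  step 4: row=12, L[12]='b', prepend. Next row=LF[12]=4
  step 5: row=4, L[4]='a', prepend. Next row=LF[4]=2
  step 6: row=2, L[2]='a', prepend. Next row=LF[2]=1
  step 7: row=1, L[1]='c', prepend. Next row=LF[1]=7
  step 8: row=7, L[7]='g', prepend. Next row=LF[7]=17
  step 9: row=17, L[17]='f', prepend. Next row=LF[17]=16
  step 10: row=16, L[16]='b', prepend. Next row=LF[16]=5
  step 11: row=5, L[5]='f', prepend. Next row=LF[5]=11
  step 12: row=11, L[11]='a', prepend. Next row=LF[11]=3
  step 13: row=3, L[3]='c', prepend. Next row=LF[3]=8
  step 14: row=8, L[8]='c', prepend. Next row=LF[8]=9
  step 15: row=9, L[9]='f', prepend. Next row=LF[9]=13
  step 16: row=13, L[13]='e', prepend. Next row=LF[13]=10
  step 17: row=10, L[10]='f', prepend. Next row=LF[10]=14
  step 18: row=14, L[14]='f', prepend. Next row=LF[14]=15
Reversed output: ffefccafbfgcaabfc$

Answer: ffefccafbfgcaabfc$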